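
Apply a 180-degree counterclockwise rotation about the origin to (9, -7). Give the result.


Transformation: rotation about the origin
Original point: (9, -7)
Rule for 180 deg: (x, y) -> (-x, -y)
Apply: (9, -7) -> (-9, 7)
(-9, 7)


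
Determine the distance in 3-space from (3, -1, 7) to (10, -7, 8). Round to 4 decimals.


3D distance between two points
P1 = (3, -1, 7), P2 = (10, -7, 8)
Formula: d = sqrt((x2-x1)^2 + (y2-y1)^2 + (z2-z1)^2)
dx = 10 - 3 = 7
dy = -7 - -1 = -6
dz = 8 - 7 = 1
dx^2 + dy^2 + dz^2 = 49 + 36 + 1 = 86
d = sqrt(86)
d = 9.2736
9.2736 units


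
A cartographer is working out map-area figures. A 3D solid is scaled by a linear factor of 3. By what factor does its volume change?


Linear scale factor k = 3
Rule: under a linear scaling by k, volumes scale by k^3.
k^3 = 3 * 3 * 3
k^3 = 9 * 3
k^3 = 27
Volume scales by a factor of 27.
27 (dimensionless)


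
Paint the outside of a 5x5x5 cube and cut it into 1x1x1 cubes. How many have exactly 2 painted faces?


Large cube: 5 x 5 x 5, cut into unit cubes.
n = 5, so n - 2 = 3
Cubes with 2 painted faces lie along the edges, excluding corners.
A cube has 12 edges; each contributes (n - 2) = 3 such cubes.
Count = 12 * 3 = 36
36 unit cubes


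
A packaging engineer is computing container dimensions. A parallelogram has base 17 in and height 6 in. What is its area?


Shape: parallelogram
Base b = 17 in, Height h = 6 in
Formula: A = b * h
A = 17 * 6
A = 102
102 in^2


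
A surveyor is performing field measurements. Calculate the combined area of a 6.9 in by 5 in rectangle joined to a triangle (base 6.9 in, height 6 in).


Composite shape: rectangle + triangle
Rectangle area = 6.9 * 5 = 34.5
Triangle area = 0.5 * 6.9 * 6 = 20.7
Total = 34.5 + 20.7
Total = 55.2
55.2 in^2


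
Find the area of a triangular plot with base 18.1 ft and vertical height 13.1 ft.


Shape: triangle
Base b = 18.1 ft, Height h = 13.1 ft
Formula: A = (1/2) * b * h
A = 0.5 * 18.1 * 13.1
A = 0.5 * 237.11
A = 118.555
118.555 ft^2


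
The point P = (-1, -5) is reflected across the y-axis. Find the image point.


Transformation: reflection
Original point: (-1, -5)
Rule for reflection over the y-axis: (x, y) -> (-x, y)
Apply: (-1, -5) -> (1, -5)
(1, -5)


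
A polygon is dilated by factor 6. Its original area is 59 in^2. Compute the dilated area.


Linear scale factor k = 6
Original area = 59 in^2
Rule: under a linear scaling by k, areas scale by k^2.
k^2 = 6^2 = 36
New area = 59 * 36
New area = 2124
2124 in^2


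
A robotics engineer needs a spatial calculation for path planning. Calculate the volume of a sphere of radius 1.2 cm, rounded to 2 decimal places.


Shape: sphere
Radius r = 1.2 cm
Formula: V = (4/3) * pi * r^3
r^3 = 1.728
(4/3) * 1.728 = 2.304
V = 2.304 * pi
V = 7.24
7.24 cm^3


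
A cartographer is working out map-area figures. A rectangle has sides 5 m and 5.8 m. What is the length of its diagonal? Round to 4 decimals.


Shape: rectangle (diagonal via Pythagoras)
Sides: 5 m and 5.8 m
Formula: d = sqrt(l^2 + w^2)
l^2 = 25, w^2 = 33.64
l^2 + w^2 = 58.64
d = sqrt(58.64)
d = 7.6577
7.6577 m


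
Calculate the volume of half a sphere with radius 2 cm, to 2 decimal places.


Shape: hemisphere (half of a sphere)
Radius r = 2 cm
Formula: V = (1/2) * (4/3) * pi * r^3 = (2/3) * pi * r^3
r^3 = 8
(2/3) * 8 = 5.333333
V = 5.333333 * pi
V = 16.76
16.76 cm^3


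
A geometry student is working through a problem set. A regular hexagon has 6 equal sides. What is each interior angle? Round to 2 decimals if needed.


Shape: regular hexagon (6 sides)
Formula: interior angle = (n - 2) * 180 / n
(n - 2) = 4
(n - 2) * 180 = 720
angle = 720 / 6
angle = 120
120 degrees


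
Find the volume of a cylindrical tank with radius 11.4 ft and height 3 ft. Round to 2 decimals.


Shape: cylinder
Radius r = 11.4 ft, Height h = 3 ft
Formula: V = pi * r^2 * h
r^2 = 129.96
V = pi * 129.96 * 3
V = 389.88 * pi
V = 1224.84
1224.84 ft^3


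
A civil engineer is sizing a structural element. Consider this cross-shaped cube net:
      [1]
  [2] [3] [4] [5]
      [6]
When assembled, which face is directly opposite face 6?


Net: cross layout. Take square 3 as the base (bottom).
Fold the four squares in the horizontal row up around 3: 2 -> left, 4 -> right, 5 wraps to the top.
Fold 1 and 6 up from 3: 1 -> back, 6 -> front.
Opposite pairs are therefore: (1, 6), (2, 4), (3, 5).
Face 6 is opposite face 1.
face 1


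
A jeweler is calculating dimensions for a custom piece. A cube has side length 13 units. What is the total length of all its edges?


Shape: cube
Side s = 13 units
A cube has 12 edges, all equal.
Formula: total edge length = 12 * s
Total = 12 * 13
Total = 156
156 units


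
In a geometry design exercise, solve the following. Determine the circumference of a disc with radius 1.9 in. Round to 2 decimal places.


Shape: circle
Radius r = 1.9 in
Formula: C = 2 * pi * r
C = 2 * pi * 1.9
C = 3.8 * pi
C = 11.94
11.94 in


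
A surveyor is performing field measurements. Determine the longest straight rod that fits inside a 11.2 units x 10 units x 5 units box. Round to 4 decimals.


Shape: rectangular box (space diagonal)
l = 11.2 units, w = 10 units, h = 5 units
Visualize: the diagonal of the base, then a right triangle with that diagonal and the height.
Formula: d = sqrt(l^2 + w^2 + h^2)
l^2 + w^2 + h^2 = 125.44 + 100 + 25 = 250.44
d = sqrt(250.44)
d = 15.8253
15.8253 units


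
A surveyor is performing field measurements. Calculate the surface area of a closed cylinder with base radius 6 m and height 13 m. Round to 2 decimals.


Shape: closed cylinder
Radius r = 6 m, Height h = 13 m
Formula: SA = 2*pi*r^2 + 2*pi*r*h = 2*pi*r*(r + h)
r + h = 19
2 * r * (r + h) = 2 * 6 * 19 = 228
SA = 228 * pi
SA = 716.28
716.28 m^2


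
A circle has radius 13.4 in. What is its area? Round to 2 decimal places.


Shape: circle
Radius r = 13.4 in
Formula: A = pi * r^2
r^2 = 13.4^2 = 179.56
A = pi * 179.56
A = 564.1
564.1 in^2


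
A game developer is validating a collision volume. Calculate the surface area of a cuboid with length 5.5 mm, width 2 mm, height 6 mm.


Shape: rectangular prism
l = 5.5 mm, w = 2 mm, h = 6 mm
Formula: SA = 2(lw + lh + wh)
lw = 11, lh = 33, wh = 12
lw + lh + wh = 56
SA = 2 * 56
SA = 112
112 mm^2


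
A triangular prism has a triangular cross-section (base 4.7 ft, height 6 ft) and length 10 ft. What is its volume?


Shape: triangular prism
Triangle base = 4.7 ft, triangle height = 6 ft, prism length L = 10 ft
Formula: V = (1/2 * b * h_tri) * L
Cross-section area = 0.5 * 4.7 * 6 = 14.1
V = 14.1 * 10
V = 141
141 ft^3


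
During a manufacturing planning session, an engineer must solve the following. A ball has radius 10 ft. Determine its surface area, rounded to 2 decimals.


Shape: sphere
Radius r = 10 ft
Formula: SA = 4 * pi * r^2
r^2 = 100
SA = 4 * pi * 100
SA = 400 * pi
SA = 1256.64
1256.64 ft^2


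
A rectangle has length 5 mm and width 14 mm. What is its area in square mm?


Shape: rectangle
Length l = 5 mm, Width w = 14 mm
Formula: A = l * w
A = 5 * 14
A = 70
70 mm^2


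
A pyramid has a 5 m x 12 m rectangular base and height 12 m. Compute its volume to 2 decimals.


Shape: rectangular pyramid
Base: 5 m x 12 m, Height h = 12 m
Formula: V = (1/3) * base_area * h
base_area = 5 * 12 = 60
base_area * h = 60 * 12 = 720
V = 720 / 3
V = 240
240 m^3


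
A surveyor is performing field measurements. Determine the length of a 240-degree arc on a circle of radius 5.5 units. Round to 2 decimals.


Shape: circular arc
Radius r = 5.5 units, Angle = 240 degrees
Formula: L = (angle/360) * 2 * pi * r
2 * pi * r = 11 * pi
L = (240/360) * 11 * pi
L = 7.333333 * pi
L = 23.04
23.04 units


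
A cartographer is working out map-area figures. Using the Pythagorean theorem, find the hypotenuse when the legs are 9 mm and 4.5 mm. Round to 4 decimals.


Shape: right triangle
Legs a = 9 mm, b = 4.5 mm
Formula: c = sqrt(a^2 + b^2)
a^2 = 81, b^2 = 20.25
a^2 + b^2 = 101.25
c = sqrt(101.25)
c = 10.0623
10.0623 mm


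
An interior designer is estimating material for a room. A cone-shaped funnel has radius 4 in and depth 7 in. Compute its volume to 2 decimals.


Shape: cone
Radius r = 4 in, Height h = 7 in
Formula: V = (1/3) * pi * r^2 * h
r^2 = 16
pi * r^2 * h = pi * 16 * 7 = 112 * pi
V = 112 * pi / 3
V = 117.29
117.29 in^3


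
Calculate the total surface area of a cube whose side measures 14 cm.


Shape: cube
Side s = 14 cm
A cube has 6 square faces.
Formula: SA = 6 * s^2
s^2 = 196
SA = 6 * 196
SA = 1176
1176 cm^2


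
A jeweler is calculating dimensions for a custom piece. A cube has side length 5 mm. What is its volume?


Shape: cube
Side s = 5 mm
Formula: V = s^3
V = 5 * 5 * 5
V = 25 * 5
V = 125
125 mm^3


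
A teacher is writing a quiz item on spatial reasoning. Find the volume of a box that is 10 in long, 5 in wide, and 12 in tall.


Shape: rectangular prism
l = 10 in, w = 5 in, h = 12 in
Formula: V = l * w * h
V = 10 * 5 * 12
V = 50 * 12
V = 600
600 in^3


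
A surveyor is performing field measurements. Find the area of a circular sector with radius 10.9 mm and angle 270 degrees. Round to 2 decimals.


Shape: circular sector
Radius r = 10.9 mm, Angle = 270 degrees
Formula: A = (angle/360) * pi * r^2
r^2 = 118.81
Fraction of circle = 270/360
A = (270/360) * pi * 118.81
A = 89.1075 * pi
A = 279.94
279.94 mm^2


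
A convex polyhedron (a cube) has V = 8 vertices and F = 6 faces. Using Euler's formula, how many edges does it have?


Polyhedron: cube
Euler's formula for convex polyhedra: V - E + F = 2
Given: V = 8 vertices and F = 6 faces
Solve for E:
E = V + F - 2 = 8 + 6 - 2 = 12
12 edges


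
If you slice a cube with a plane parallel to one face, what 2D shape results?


Solid: cube
Cutting plane: parallel to one face
Visualize the intersection of the plane with the solid's surface.
The boundary of the cut region is a square.
square


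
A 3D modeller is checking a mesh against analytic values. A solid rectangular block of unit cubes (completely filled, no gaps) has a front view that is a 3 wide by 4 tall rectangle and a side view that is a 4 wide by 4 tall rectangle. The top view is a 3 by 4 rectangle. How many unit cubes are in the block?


Orthographic views of a solid rectangular block:
Front view 3 x 4 -> length = 3, height = 4
Side view 4 x 4 -> width = 4, height = 4 (consistent)
Top view 3 x 4 -> confirms length = 3, width = 4
The block is 3 x 4 x 4.
Total unit cubes = 3 * 4 * 4 = 48
48 unit cubes


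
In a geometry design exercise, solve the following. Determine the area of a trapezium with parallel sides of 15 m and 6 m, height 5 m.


Shape: trapezoid
Parallel sides a = 15 m, b = 6 m; Height h = 5 m
Formula: A = (a + b) * h / 2
a + b = 15 + 6 = 21
A = 21 * 5 / 2
A = 105 / 2
A = 52.5
52.5 m^2


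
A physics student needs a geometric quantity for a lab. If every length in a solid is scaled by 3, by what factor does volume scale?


Linear scale factor k = 3
Rule: under a linear scaling by k, volumes scale by k^3.
k^3 = 3 * 3 * 3
k^3 = 9 * 3
k^3 = 27
Volume scales by a factor of 27.
27 (dimensionless)


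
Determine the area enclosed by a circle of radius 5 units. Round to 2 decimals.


Shape: circle
Radius r = 5 units
Formula: A = pi * r^2
r^2 = 5^2 = 25
A = pi * 25
A = 78.54
78.54 units^2


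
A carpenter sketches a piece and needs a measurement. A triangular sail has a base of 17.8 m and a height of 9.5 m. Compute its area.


Shape: triangle
Base b = 17.8 m, Height h = 9.5 m
Formula: A = (1/2) * b * h
A = 0.5 * 17.8 * 9.5
A = 0.5 * 169.1
A = 84.55
84.55 m^2


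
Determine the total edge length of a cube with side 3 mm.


Shape: cube
Side s = 3 mm
A cube has 12 edges, all equal.
Formula: total edge length = 12 * s
Total = 12 * 3
Total = 36
36 mm


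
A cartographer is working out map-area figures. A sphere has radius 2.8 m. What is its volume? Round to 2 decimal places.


Shape: sphere
Radius r = 2.8 m
Formula: V = (4/3) * pi * r^3
r^3 = 21.952
(4/3) * 21.952 = 29.269333
V = 29.269333 * pi
V = 91.95
91.95 m^3


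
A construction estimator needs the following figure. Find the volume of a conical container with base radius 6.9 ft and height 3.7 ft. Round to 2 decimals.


Shape: cone
Radius r = 6.9 ft, Height h = 3.7 ft
Formula: V = (1/3) * pi * r^2 * h
r^2 = 47.61
pi * r^2 * h = pi * 47.61 * 3.7 = 176.157 * pi
V = 176.157 * pi / 3
V = 184.47
184.47 ft^3


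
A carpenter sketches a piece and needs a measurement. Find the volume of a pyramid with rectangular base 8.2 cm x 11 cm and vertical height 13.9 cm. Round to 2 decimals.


Shape: rectangular pyramid
Base: 8.2 cm x 11 cm, Height h = 13.9 cm
Formula: V = (1/3) * base_area * h
base_area = 8.2 * 11 = 90.2
base_area * h = 90.2 * 13.9 = 1253.78
V = 1253.78 / 3
V = 417.93
417.93 cm^3


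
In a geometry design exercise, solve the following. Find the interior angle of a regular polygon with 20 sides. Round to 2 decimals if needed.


Shape: regular icosagon (20 sides)
Formula: interior angle = (n - 2) * 180 / n
(n - 2) = 18
(n - 2) * 180 = 3240
angle = 3240 / 20
angle = 162
162 degrees


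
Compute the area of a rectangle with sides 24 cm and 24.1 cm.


Shape: rectangle
Length l = 24 cm, Width w = 24.1 cm
Formula: A = l * w
A = 24 * 24.1
A = 578.4
578.4 cm^2


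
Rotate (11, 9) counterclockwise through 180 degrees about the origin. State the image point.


Transformation: rotation about the origin
Original point: (11, 9)
Rule for 180 deg: (x, y) -> (-x, -y)
Apply: (11, 9) -> (-11, -9)
(-11, -9)


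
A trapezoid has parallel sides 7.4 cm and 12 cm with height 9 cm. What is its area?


Shape: trapezoid
Parallel sides a = 7.4 cm, b = 12 cm; Height h = 9 cm
Formula: A = (a + b) * h / 2
a + b = 7.4 + 12 = 19.4
A = 19.4 * 9 / 2
A = 174.6 / 2
A = 87.3
87.3 cm^2


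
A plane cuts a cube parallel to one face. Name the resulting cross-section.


Solid: cube
Cutting plane: parallel to one face
Visualize the intersection of the plane with the solid's surface.
The boundary of the cut region is a square.
square


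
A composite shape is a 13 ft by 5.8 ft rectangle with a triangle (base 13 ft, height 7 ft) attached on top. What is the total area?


Composite shape: rectangle + triangle
Rectangle area = 13 * 5.8 = 75.4
Triangle area = 0.5 * 13 * 7 = 45.5
Total = 75.4 + 45.5
Total = 120.9
120.9 ft^2


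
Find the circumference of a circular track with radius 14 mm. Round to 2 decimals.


Shape: circle
Radius r = 14 mm
Formula: C = 2 * pi * r
C = 2 * pi * 14
C = 28 * pi
C = 87.96
87.96 mm


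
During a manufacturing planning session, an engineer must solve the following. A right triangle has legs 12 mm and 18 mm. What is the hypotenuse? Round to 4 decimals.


Shape: right triangle
Legs a = 12 mm, b = 18 mm
Formula: c = sqrt(a^2 + b^2)
a^2 = 144, b^2 = 324
a^2 + b^2 = 468
c = sqrt(468)
c = 21.6333
21.6333 mm


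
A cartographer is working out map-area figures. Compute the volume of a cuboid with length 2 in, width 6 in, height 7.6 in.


Shape: rectangular prism
l = 2 in, w = 6 in, h = 7.6 in
Formula: V = l * w * h
V = 2 * 6 * 7.6
V = 12 * 7.6
V = 91.2
91.2 in^3


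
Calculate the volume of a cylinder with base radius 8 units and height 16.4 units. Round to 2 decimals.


Shape: cylinder
Radius r = 8 units, Height h = 16.4 units
Formula: V = pi * r^2 * h
r^2 = 64
V = pi * 64 * 16.4
V = 1049.6 * pi
V = 3297.42
3297.42 units^3


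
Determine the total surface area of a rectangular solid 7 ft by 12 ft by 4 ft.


Shape: rectangular prism
l = 7 ft, w = 12 ft, h = 4 ft
Formula: SA = 2(lw + lh + wh)
lw = 84, lh = 28, wh = 48
lw + lh + wh = 160
SA = 2 * 160
SA = 320
320 ft^2


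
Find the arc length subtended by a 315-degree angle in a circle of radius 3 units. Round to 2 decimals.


Shape: circular arc
Radius r = 3 units, Angle = 315 degrees
Formula: L = (angle/360) * 2 * pi * r
2 * pi * r = 6 * pi
L = (315/360) * 6 * pi
L = 5.25 * pi
L = 16.49
16.49 units


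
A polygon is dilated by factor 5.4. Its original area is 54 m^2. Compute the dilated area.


Linear scale factor k = 5.4
Original area = 54 m^2
Rule: under a linear scaling by k, areas scale by k^2.
k^2 = 5.4^2 = 29.16
New area = 54 * 29.16
New area = 1574.64
1574.64 m^2


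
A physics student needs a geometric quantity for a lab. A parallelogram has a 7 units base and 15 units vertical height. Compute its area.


Shape: parallelogram
Base b = 7 units, Height h = 15 units
Formula: A = b * h
A = 7 * 15
A = 105
105 units^2


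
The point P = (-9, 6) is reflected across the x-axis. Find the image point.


Transformation: reflection
Original point: (-9, 6)
Rule for reflection over the x-axis: (x, y) -> (x, -y)
Apply: (-9, 6) -> (-9, -6)
(-9, -6)


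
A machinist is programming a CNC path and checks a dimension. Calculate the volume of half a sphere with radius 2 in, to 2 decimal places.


Shape: hemisphere (half of a sphere)
Radius r = 2 in
Formula: V = (1/2) * (4/3) * pi * r^3 = (2/3) * pi * r^3
r^3 = 8
(2/3) * 8 = 5.333333
V = 5.333333 * pi
V = 16.76
16.76 in^3


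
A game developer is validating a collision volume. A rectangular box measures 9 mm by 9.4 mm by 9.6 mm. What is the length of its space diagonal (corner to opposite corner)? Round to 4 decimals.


Shape: rectangular box (space diagonal)
l = 9 mm, w = 9.4 mm, h = 9.6 mm
Visualize: the diagonal of the base, then a right triangle with that diagonal and the height.
Formula: d = sqrt(l^2 + w^2 + h^2)
l^2 + w^2 + h^2 = 81 + 88.36 + 92.16 = 261.52
d = sqrt(261.52)
d = 16.1716
16.1716 mm


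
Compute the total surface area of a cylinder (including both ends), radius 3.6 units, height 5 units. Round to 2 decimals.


Shape: closed cylinder
Radius r = 3.6 units, Height h = 5 units
Formula: SA = 2*pi*r^2 + 2*pi*r*h = 2*pi*r*(r + h)
r + h = 8.6
2 * r * (r + h) = 2 * 3.6 * 8.6 = 61.92
SA = 61.92 * pi
SA = 194.53
194.53 units^2


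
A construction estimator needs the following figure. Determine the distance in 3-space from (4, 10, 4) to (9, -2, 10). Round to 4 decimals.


3D distance between two points
P1 = (4, 10, 4), P2 = (9, -2, 10)
Formula: d = sqrt((x2-x1)^2 + (y2-y1)^2 + (z2-z1)^2)
dx = 9 - 4 = 5
dy = -2 - 10 = -12
dz = 10 - 4 = 6
dx^2 + dy^2 + dz^2 = 25 + 144 + 36 = 205
d = sqrt(205)
d = 14.3178
14.3178 units


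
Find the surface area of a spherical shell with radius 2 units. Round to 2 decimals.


Shape: sphere
Radius r = 2 units
Formula: SA = 4 * pi * r^2
r^2 = 4
SA = 4 * pi * 4
SA = 16 * pi
SA = 50.27
50.27 units^2


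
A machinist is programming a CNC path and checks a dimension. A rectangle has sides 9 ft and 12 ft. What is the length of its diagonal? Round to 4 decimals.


Shape: rectangle (diagonal via Pythagoras)
Sides: 9 ft and 12 ft
Formula: d = sqrt(l^2 + w^2)
l^2 = 81, w^2 = 144
l^2 + w^2 = 225
d = sqrt(225)
d = 15.0
15 ft


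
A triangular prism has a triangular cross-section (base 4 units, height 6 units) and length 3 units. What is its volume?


Shape: triangular prism
Triangle base = 4 units, triangle height = 6 units, prism length L = 3 units
Formula: V = (1/2 * b * h_tri) * L
Cross-section area = 0.5 * 4 * 6 = 12
V = 12 * 3
V = 36
36 units^3


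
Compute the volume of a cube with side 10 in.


Shape: cube
Side s = 10 in
Formula: V = s^3
V = 10 * 10 * 10
V = 100 * 10
V = 1000
1000 in^3


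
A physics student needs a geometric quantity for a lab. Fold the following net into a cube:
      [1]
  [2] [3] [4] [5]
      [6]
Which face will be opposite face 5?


Net: cross layout. Take square 3 as the base (bottom).
Fold the four squares in the horizontal row up around 3: 2 -> left, 4 -> right, 5 wraps to the top.
Fold 1 and 6 up from 3: 1 -> back, 6 -> front.
Opposite pairs are therefore: (1, 6), (2, 4), (3, 5).
Face 5 is opposite face 3.
face 3


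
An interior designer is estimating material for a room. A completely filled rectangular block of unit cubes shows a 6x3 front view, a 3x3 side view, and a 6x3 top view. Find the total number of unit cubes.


Orthographic views of a solid rectangular block:
Front view 6 x 3 -> length = 6, height = 3
Side view 3 x 3 -> width = 3, height = 3 (consistent)
Top view 6 x 3 -> confirms length = 6, width = 3
The block is 6 x 3 x 3.
Total unit cubes = 6 * 3 * 3 = 54
54 unit cubes


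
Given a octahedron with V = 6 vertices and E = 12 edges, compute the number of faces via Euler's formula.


Polyhedron: octahedron
Euler's formula for convex polyhedra: V - E + F = 2
Given: V = 6 vertices and E = 12 edges
Solve for F:
F = 2 + E - V = 2 + 12 - 6 = 8
8 faces


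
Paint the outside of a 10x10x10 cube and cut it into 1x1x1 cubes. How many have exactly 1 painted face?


Large cube: 10 x 10 x 10, cut into unit cubes.
n = 10, so n - 2 = 8
Cubes with 1 painted face lie in the interior of each face.
A cube has 6 faces; each contributes (n - 2)^2 = 64 such cubes.
Count = 6 * 64 = 384
384 unit cubes


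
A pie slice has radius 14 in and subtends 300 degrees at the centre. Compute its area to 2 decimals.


Shape: circular sector
Radius r = 14 in, Angle = 300 degrees
Formula: A = (angle/360) * pi * r^2
r^2 = 196
Fraction of circle = 300/360
A = (300/360) * pi * 196
A = 163.333333 * pi
A = 513.13
513.13 in^2


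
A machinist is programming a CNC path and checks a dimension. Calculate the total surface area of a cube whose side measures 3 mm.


Shape: cube
Side s = 3 mm
A cube has 6 square faces.
Formula: SA = 6 * s^2
s^2 = 9
SA = 6 * 9
SA = 54
54 mm^2


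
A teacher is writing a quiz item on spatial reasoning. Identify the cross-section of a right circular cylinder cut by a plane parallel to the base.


Solid: right circular cylinder
Cutting plane: parallel to the base
Visualize the intersection of the plane with the solid's surface.
The boundary of the cut region is a circle.
circle


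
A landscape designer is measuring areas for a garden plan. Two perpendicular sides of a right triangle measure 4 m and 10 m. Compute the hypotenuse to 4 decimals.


Shape: right triangle
Legs a = 4 m, b = 10 m
Formula: c = sqrt(a^2 + b^2)
a^2 = 16, b^2 = 100
a^2 + b^2 = 116
c = sqrt(116)
c = 10.7703
10.7703 m


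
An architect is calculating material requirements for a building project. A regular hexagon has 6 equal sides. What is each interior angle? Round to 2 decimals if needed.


Shape: regular hexagon (6 sides)
Formula: interior angle = (n - 2) * 180 / n
(n - 2) = 4
(n - 2) * 180 = 720
angle = 720 / 6
angle = 120
120 degrees


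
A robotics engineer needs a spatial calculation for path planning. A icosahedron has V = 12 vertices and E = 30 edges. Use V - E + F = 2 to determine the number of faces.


Polyhedron: icosahedron
Euler's formula for convex polyhedra: V - E + F = 2
Given: V = 12 vertices and E = 30 edges
Solve for F:
F = 2 + E - V = 2 + 30 - 12 = 20
20 faces


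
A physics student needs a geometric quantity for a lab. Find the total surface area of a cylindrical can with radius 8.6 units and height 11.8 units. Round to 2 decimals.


Shape: closed cylinder
Radius r = 8.6 units, Height h = 11.8 units
Formula: SA = 2*pi*r^2 + 2*pi*r*h = 2*pi*r*(r + h)
r + h = 20.4
2 * r * (r + h) = 2 * 8.6 * 20.4 = 350.88
SA = 350.88 * pi
SA = 1102.32
1102.32 units^2


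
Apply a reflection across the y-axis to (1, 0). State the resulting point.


Transformation: reflection
Original point: (1, 0)
Rule for reflection over the y-axis: (x, y) -> (-x, y)
Apply: (1, 0) -> (-1, 0)
(-1, 0)


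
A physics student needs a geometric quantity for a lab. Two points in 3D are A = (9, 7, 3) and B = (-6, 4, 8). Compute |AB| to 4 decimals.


3D distance between two points
P1 = (9, 7, 3), P2 = (-6, 4, 8)
Formula: d = sqrt((x2-x1)^2 + (y2-y1)^2 + (z2-z1)^2)
dx = -6 - 9 = -15
dy = 4 - 7 = -3
dz = 8 - 3 = 5
dx^2 + dy^2 + dz^2 = 225 + 9 + 25 = 259
d = sqrt(259)
d = 16.0935
16.0935 units


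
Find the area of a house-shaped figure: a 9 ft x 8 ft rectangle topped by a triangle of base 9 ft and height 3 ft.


Composite shape: rectangle + triangle
Rectangle area = 9 * 8 = 72
Triangle area = 0.5 * 9 * 3 = 13.5
Total = 72 + 13.5
Total = 85.5
85.5 ft^2


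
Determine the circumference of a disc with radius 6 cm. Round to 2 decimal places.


Shape: circle
Radius r = 6 cm
Formula: C = 2 * pi * r
C = 2 * pi * 6
C = 12 * pi
C = 37.7
37.7 cm


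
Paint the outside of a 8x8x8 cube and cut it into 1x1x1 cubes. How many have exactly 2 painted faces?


Large cube: 8 x 8 x 8, cut into unit cubes.
n = 8, so n - 2 = 6
Cubes with 2 painted faces lie along the edges, excluding corners.
A cube has 12 edges; each contributes (n - 2) = 6 such cubes.
Count = 12 * 6 = 72
72 unit cubes


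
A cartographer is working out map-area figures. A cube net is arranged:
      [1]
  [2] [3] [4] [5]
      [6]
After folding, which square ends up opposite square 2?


Net: cross layout. Take square 3 as the base (bottom).
Fold the four squares in the horizontal row up around 3: 2 -> left, 4 -> right, 5 wraps to the top.
Fold 1 and 6 up from 3: 1 -> back, 6 -> front.
Opposite pairs are therefore: (1, 6), (2, 4), (3, 5).
Face 2 is opposite face 4.
face 4


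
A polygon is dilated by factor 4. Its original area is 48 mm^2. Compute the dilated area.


Linear scale factor k = 4
Original area = 48 mm^2
Rule: under a linear scaling by k, areas scale by k^2.
k^2 = 4^2 = 16
New area = 48 * 16
New area = 768
768 mm^2


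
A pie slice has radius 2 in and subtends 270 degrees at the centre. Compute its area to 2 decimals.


Shape: circular sector
Radius r = 2 in, Angle = 270 degrees
Formula: A = (angle/360) * pi * r^2
r^2 = 4
Fraction of circle = 270/360
A = (270/360) * pi * 4
A = 3 * pi
A = 9.42
9.42 in^2


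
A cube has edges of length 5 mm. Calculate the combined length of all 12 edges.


Shape: cube
Side s = 5 mm
A cube has 12 edges, all equal.
Formula: total edge length = 12 * s
Total = 12 * 5
Total = 60
60 mm


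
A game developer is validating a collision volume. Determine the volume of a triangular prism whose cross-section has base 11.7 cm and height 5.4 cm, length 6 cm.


Shape: triangular prism
Triangle base = 11.7 cm, triangle height = 5.4 cm, prism length L = 6 cm
Formula: V = (1/2 * b * h_tri) * L
Cross-section area = 0.5 * 11.7 * 5.4 = 31.59
V = 31.59 * 6
V = 189.54
189.54 cm^3


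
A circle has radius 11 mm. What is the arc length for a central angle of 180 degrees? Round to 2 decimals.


Shape: circular arc
Radius r = 11 mm, Angle = 180 degrees
Formula: L = (angle/360) * 2 * pi * r
2 * pi * r = 22 * pi
L = (180/360) * 22 * pi
L = 11 * pi
L = 34.56
34.56 mm


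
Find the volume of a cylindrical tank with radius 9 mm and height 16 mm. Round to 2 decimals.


Shape: cylinder
Radius r = 9 mm, Height h = 16 mm
Formula: V = pi * r^2 * h
r^2 = 81
V = pi * 81 * 16
V = 1296 * pi
V = 4071.5
4071.5 mm^3


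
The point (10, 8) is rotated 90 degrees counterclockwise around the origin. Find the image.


Transformation: rotation about the origin
Original point: (10, 8)
Rule for 90 deg counterclockwise: (x, y) -> (-y, x)
Apply: (10, 8) -> (-8, 10)
(-8, 10)


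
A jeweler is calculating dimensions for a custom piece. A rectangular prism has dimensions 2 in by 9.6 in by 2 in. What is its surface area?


Shape: rectangular prism
l = 2 in, w = 9.6 in, h = 2 in
Formula: SA = 2(lw + lh + wh)
lw = 19.2, lh = 4, wh = 19.2
lw + lh + wh = 42.4
SA = 2 * 42.4
SA = 84.8
84.8 in^2


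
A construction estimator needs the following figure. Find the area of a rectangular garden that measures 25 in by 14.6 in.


Shape: rectangle
Length l = 25 in, Width w = 14.6 in
Formula: A = l * w
A = 25 * 14.6
A = 365
365 in^2


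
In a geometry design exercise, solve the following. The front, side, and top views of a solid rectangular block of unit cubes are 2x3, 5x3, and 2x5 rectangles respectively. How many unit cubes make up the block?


Orthographic views of a solid rectangular block:
Front view 2 x 3 -> length = 2, height = 3
Side view 5 x 3 -> width = 5, height = 3 (consistent)
Top view 2 x 5 -> confirms length = 2, width = 5
The block is 2 x 5 x 3.
Total unit cubes = 2 * 5 * 3 = 30
30 unit cubes


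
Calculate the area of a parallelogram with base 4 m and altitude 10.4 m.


Shape: parallelogram
Base b = 4 m, Height h = 10.4 m
Formula: A = b * h
A = 4 * 10.4
A = 41.6
41.6 m^2


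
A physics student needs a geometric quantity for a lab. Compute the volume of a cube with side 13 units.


Shape: cube
Side s = 13 units
Formula: V = s^3
V = 13 * 13 * 13
V = 169 * 13
V = 2197
2197 units^3


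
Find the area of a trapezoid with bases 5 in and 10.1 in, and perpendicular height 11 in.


Shape: trapezoid
Parallel sides a = 5 in, b = 10.1 in; Height h = 11 in
Formula: A = (a + b) * h / 2
a + b = 5 + 10.1 = 15.1
A = 15.1 * 11 / 2
A = 166.1 / 2
A = 83.05
83.05 in^2


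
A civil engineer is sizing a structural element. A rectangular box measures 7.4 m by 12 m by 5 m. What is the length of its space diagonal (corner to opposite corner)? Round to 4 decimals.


Shape: rectangular box (space diagonal)
l = 7.4 m, w = 12 m, h = 5 m
Visualize: the diagonal of the base, then a right triangle with that diagonal and the height.
Formula: d = sqrt(l^2 + w^2 + h^2)
l^2 + w^2 + h^2 = 54.76 + 144 + 25 = 223.76
d = sqrt(223.76)
d = 14.9586
14.9586 m


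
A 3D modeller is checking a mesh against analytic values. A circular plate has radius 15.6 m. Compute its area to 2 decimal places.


Shape: circle
Radius r = 15.6 m
Formula: A = pi * r^2
r^2 = 15.6^2 = 243.36
A = pi * 243.36
A = 764.54
764.54 m^2


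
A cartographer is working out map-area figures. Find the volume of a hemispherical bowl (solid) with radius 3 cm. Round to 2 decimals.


Shape: hemisphere (half of a sphere)
Radius r = 3 cm
Formula: V = (1/2) * (4/3) * pi * r^3 = (2/3) * pi * r^3
r^3 = 27
(2/3) * 27 = 18
V = 18 * pi
V = 56.55
56.55 cm^3


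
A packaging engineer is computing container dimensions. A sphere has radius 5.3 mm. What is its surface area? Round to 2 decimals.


Shape: sphere
Radius r = 5.3 mm
Formula: SA = 4 * pi * r^2
r^2 = 28.09
SA = 4 * pi * 28.09
SA = 112.36 * pi
SA = 352.99
352.99 mm^2


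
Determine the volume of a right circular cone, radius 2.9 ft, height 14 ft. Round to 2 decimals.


Shape: cone
Radius r = 2.9 ft, Height h = 14 ft
Formula: V = (1/3) * pi * r^2 * h
r^2 = 8.41
pi * r^2 * h = pi * 8.41 * 14 = 117.74 * pi
V = 117.74 * pi / 3
V = 123.3
123.3 ft^3


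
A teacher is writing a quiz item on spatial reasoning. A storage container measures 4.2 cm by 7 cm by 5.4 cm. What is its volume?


Shape: rectangular prism
l = 4.2 cm, w = 7 cm, h = 5.4 cm
Formula: V = l * w * h
V = 4.2 * 7 * 5.4
V = 29.4 * 5.4
V = 158.76
158.76 cm^3


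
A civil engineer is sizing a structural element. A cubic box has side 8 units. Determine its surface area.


Shape: cube
Side s = 8 units
A cube has 6 square faces.
Formula: SA = 6 * s^2
s^2 = 64
SA = 6 * 64
SA = 384
384 units^2


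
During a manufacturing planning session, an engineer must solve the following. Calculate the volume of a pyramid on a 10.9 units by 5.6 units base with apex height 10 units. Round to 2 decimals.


Shape: rectangular pyramid
Base: 10.9 units x 5.6 units, Height h = 10 units
Formula: V = (1/3) * base_area * h
base_area = 10.9 * 5.6 = 61.04
base_area * h = 61.04 * 10 = 610.4
V = 610.4 / 3
V = 203.47
203.47 units^3


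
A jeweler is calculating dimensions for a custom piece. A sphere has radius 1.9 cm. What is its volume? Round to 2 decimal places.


Shape: sphere
Radius r = 1.9 cm
Formula: V = (4/3) * pi * r^3
r^3 = 6.859
(4/3) * 6.859 = 9.145333
V = 9.145333 * pi
V = 28.73
28.73 cm^3


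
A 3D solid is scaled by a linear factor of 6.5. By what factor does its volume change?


Linear scale factor k = 6.5
Rule: under a linear scaling by k, volumes scale by k^3.
k^3 = 6.5 * 6.5 * 6.5
k^3 = 42.25 * 6.5
k^3 = 274.625
Volume scales by a factor of 274.625.
274.625 (dimensionless)


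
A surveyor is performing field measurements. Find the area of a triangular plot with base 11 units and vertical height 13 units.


Shape: triangle
Base b = 11 units, Height h = 13 units
Formula: A = (1/2) * b * h
A = 0.5 * 11 * 13
A = 0.5 * 143
A = 71.5
71.5 units^2


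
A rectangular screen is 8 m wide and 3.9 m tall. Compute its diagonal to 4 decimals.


Shape: rectangle (diagonal via Pythagoras)
Sides: 8 m and 3.9 m
Formula: d = sqrt(l^2 + w^2)
l^2 = 64, w^2 = 15.21
l^2 + w^2 = 79.21
d = sqrt(79.21)
d = 8.9
8.9 m


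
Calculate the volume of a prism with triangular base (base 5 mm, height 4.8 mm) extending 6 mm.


Shape: triangular prism
Triangle base = 5 mm, triangle height = 4.8 mm, prism length L = 6 mm
Formula: V = (1/2 * b * h_tri) * L
Cross-section area = 0.5 * 5 * 4.8 = 12
V = 12 * 6
V = 72
72 mm^3


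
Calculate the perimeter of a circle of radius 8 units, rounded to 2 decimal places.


Shape: circle
Radius r = 8 units
Formula: C = 2 * pi * r
C = 2 * pi * 8
C = 16 * pi
C = 50.27
50.27 units


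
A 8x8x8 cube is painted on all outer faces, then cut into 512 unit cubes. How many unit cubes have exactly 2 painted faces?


Large cube: 8 x 8 x 8, cut into unit cubes.
n = 8, so n - 2 = 6
Cubes with 2 painted faces lie along the edges, excluding corners.
A cube has 12 edges; each contributes (n - 2) = 6 such cubes.
Count = 12 * 6 = 72
72 unit cubes


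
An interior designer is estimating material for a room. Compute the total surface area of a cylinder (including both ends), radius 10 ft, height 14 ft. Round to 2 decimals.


Shape: closed cylinder
Radius r = 10 ft, Height h = 14 ft
Formula: SA = 2*pi*r^2 + 2*pi*r*h = 2*pi*r*(r + h)
r + h = 24
2 * r * (r + h) = 2 * 10 * 24 = 480
SA = 480 * pi
SA = 1507.96
1507.96 ft^2


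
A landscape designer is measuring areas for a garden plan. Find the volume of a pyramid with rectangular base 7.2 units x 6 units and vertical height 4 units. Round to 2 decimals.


Shape: rectangular pyramid
Base: 7.2 units x 6 units, Height h = 4 units
Formula: V = (1/3) * base_area * h
base_area = 7.2 * 6 = 43.2
base_area * h = 43.2 * 4 = 172.8
V = 172.8 / 3
V = 57.6
57.6 units^3


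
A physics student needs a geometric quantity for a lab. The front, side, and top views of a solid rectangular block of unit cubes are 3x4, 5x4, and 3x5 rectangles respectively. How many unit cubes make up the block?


Orthographic views of a solid rectangular block:
Front view 3 x 4 -> length = 3, height = 4
Side view 5 x 4 -> width = 5, height = 4 (consistent)
Top view 3 x 5 -> confirms length = 3, width = 5
The block is 3 x 5 x 4.
Total unit cubes = 3 * 5 * 4 = 60
60 unit cubes


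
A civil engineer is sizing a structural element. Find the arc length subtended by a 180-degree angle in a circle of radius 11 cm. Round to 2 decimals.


Shape: circular arc
Radius r = 11 cm, Angle = 180 degrees
Formula: L = (angle/360) * 2 * pi * r
2 * pi * r = 22 * pi
L = (180/360) * 22 * pi
L = 11 * pi
L = 34.56
34.56 cm


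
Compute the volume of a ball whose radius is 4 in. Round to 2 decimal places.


Shape: sphere
Radius r = 4 in
Formula: V = (4/3) * pi * r^3
r^3 = 64
(4/3) * 64 = 85.333333
V = 85.333333 * pi
V = 268.08
268.08 in^3


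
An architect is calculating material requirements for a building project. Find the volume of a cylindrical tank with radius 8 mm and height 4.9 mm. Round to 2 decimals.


Shape: cylinder
Radius r = 8 mm, Height h = 4.9 mm
Formula: V = pi * r^2 * h
r^2 = 64
V = pi * 64 * 4.9
V = 313.6 * pi
V = 985.2
985.2 mm^3


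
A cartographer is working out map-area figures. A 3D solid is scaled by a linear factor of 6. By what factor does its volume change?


Linear scale factor k = 6
Rule: under a linear scaling by k, volumes scale by k^3.
k^3 = 6 * 6 * 6
k^3 = 36 * 6
k^3 = 216
Volume scales by a factor of 216.
216 (dimensionless)


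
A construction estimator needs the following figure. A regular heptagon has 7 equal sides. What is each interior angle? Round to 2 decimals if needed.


Shape: regular heptagon (7 sides)
Formula: interior angle = (n - 2) * 180 / n
(n - 2) = 5
(n - 2) * 180 = 900
angle = 900 / 7
angle = 128.57
128.57 degrees


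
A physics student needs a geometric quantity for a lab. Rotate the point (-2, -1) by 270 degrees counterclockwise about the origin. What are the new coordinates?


Transformation: rotation about the origin
Original point: (-2, -1)
Rule for 270 deg counterclockwise: (x, y) -> (y, -x)
Apply: (-2, -1) -> (-1, 2)
(-1, 2)


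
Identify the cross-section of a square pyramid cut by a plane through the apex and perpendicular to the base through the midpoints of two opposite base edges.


Solid: square pyramid
Cutting plane: through the apex and perpendicular to the base through the midpoints of two opposite base edges
Visualize the intersection of the plane with the solid's surface.
The boundary of the cut region is a isosceles triangle.
isosceles triangle


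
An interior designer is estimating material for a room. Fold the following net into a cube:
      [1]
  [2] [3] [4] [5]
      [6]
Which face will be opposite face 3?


Net: cross layout. Take square 3 as the base (bottom).
Fold the four squares in the horizontal row up around 3: 2 -> left, 4 -> right, 5 wraps to the top.
Fold 1 and 6 up from 3: 1 -> back, 6 -> front.
Opposite pairs are therefore: (1, 6), (2, 4), (3, 5).
Face 3 is opposite face 5.
face 5


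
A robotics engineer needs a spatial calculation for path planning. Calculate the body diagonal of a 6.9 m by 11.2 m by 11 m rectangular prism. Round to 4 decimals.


Shape: rectangular box (space diagonal)
l = 6.9 m, w = 11.2 m, h = 11 m
Visualize: the diagonal of the base, then a right triangle with that diagonal and the height.
Formula: d = sqrt(l^2 + w^2 + h^2)
l^2 + w^2 + h^2 = 47.61 + 125.44 + 121 = 294.05
d = sqrt(294.05)
d = 17.1479
17.1479 m


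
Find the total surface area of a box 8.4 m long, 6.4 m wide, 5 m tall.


Shape: rectangular prism
l = 8.4 m, w = 6.4 m, h = 5 m
Formula: SA = 2(lw + lh + wh)
lw = 53.76, lh = 42, wh = 32
lw + lh + wh = 127.76
SA = 2 * 127.76
SA = 255.52
255.52 m^2


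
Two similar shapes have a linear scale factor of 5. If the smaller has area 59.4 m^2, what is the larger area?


Linear scale factor k = 5
Original area = 59.4 m^2
Rule: under a linear scaling by k, areas scale by k^2.
k^2 = 5^2 = 25
New area = 59.4 * 25
New area = 1485
1485 m^2


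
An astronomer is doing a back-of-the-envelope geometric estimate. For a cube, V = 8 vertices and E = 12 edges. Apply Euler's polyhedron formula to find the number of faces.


Polyhedron: cube
Euler's formula for convex polyhedra: V - E + F = 2
Given: V = 8 vertices and E = 12 edges
Solve for F:
F = 2 + E - V = 2 + 12 - 8 = 6
6 faces


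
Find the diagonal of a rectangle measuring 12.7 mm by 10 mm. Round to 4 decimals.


Shape: rectangle (diagonal via Pythagoras)
Sides: 12.7 mm and 10 mm
Formula: d = sqrt(l^2 + w^2)
l^2 = 161.29, w^2 = 100
l^2 + w^2 = 261.29
d = sqrt(261.29)
d = 16.1645
16.1645 mm


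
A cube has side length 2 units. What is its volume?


Shape: cube
Side s = 2 units
Formula: V = s^3
V = 2 * 2 * 2
V = 4 * 2
V = 8
8 units^3


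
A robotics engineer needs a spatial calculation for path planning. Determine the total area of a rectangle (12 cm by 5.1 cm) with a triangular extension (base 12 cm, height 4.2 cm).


Composite shape: rectangle + triangle
Rectangle area = 12 * 5.1 = 61.2
Triangle area = 0.5 * 12 * 4.2 = 25.2
Total = 61.2 + 25.2
Total = 86.4
86.4 cm^2


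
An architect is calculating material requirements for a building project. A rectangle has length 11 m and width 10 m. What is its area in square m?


Shape: rectangle
Length l = 11 m, Width w = 10 m
Formula: A = l * w
A = 11 * 10
A = 110
110 m^2


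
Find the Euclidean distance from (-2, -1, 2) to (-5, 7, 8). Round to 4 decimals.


3D distance between two points
P1 = (-2, -1, 2), P2 = (-5, 7, 8)
Formula: d = sqrt((x2-x1)^2 + (y2-y1)^2 + (z2-z1)^2)
dx = -5 - -2 = -3
dy = 7 - -1 = 8
dz = 8 - 2 = 6
dx^2 + dy^2 + dz^2 = 9 + 64 + 36 = 109
d = sqrt(109)
d = 10.4403
10.4403 units
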